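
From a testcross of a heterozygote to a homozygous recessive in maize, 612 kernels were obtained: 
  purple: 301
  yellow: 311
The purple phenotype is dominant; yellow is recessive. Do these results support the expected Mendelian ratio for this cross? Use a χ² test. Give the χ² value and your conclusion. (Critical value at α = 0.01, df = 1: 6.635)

A testcross of a heterozygote (Aa × aa) gives a 1:1 phenotypic ratio.
The 1:1 ratio has 2 parts, so with N = 612 the expected counts are:
  purple: 612 × 1/2 = 306
  yellow: 612 × 1/2 = 306
χ² = Σ (O − E)² / E
  purple: (301 − 306)² / 306 = 0.0817
  yellow: (311 − 306)² / 306 = 0.0817
χ² = 0.0817 + 0.0817 = 0.1634 ≈ 0.163
Degrees of freedom = 2 − 1 = 1; critical value at α = 0.01 is 6.635.
Since 0.163 < 6.635, we fail to reject the null hypothesis — the data are consistent with the 1:1 ratio.

0.163; consistent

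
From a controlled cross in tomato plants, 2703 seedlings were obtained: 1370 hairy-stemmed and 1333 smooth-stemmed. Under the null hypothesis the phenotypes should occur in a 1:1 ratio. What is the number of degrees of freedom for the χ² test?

A goodness-of-fit test with 2 phenotype classes has df = 2 − 1 = 1.

1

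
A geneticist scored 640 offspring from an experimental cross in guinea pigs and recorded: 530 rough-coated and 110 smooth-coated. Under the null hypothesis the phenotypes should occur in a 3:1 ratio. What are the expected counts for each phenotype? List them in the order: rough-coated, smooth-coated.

480, 160

Total ratio parts = 4. Expected numbers out of 640:
  rough-coated: 640 × 3/4 = 480
  smooth-coated: 640 × 1/4 = 160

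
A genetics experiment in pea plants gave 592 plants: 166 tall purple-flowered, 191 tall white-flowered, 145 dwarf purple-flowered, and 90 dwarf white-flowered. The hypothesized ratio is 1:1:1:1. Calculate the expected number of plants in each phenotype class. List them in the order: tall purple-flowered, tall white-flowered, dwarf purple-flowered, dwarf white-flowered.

The 1:1:1:1 ratio has 4 parts, so with N = 592 the expected counts are:
  tall purple-flowered: 592 × 1/4 = 148
  tall white-flowered: 592 × 1/4 = 148
  dwarf purple-flowered: 592 × 1/4 = 148
  dwarf white-flowered: 592 × 1/4 = 148

148, 148, 148, 148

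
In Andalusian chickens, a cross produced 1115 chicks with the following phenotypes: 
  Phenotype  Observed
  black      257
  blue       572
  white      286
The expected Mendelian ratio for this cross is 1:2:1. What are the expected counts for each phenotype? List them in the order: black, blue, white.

Total ratio parts = 4. Expected numbers out of 1115:
  black: 1115 × 1/4 = 278.75
  blue: 1115 × 2/4 = 557.5
  white: 1115 × 1/4 = 278.75

278.75, 557.5, 278.75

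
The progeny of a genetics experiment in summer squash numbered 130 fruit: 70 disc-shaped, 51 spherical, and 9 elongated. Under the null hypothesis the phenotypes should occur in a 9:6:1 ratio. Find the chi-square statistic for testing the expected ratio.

0.332

Expected counts for N = 130 under a 9:6:1 ratio (total parts = 16):
  disc-shaped: 130 × 9/16 = 73.125
  spherical: 130 × 6/16 = 48.75
  elongated: 130 × 1/16 = 8.125
χ² = Σ (O − E)² / E
  disc-shaped: (70 − 73.125)² / 73.125 = 0.1335
  spherical: (51 − 48.75)² / 48.75 = 0.1038
  elongated: (9 − 8.125)² / 8.125 = 0.0942
χ² = 0.1335 + 0.1038 + 0.0942 = 0.3315 ≈ 0.332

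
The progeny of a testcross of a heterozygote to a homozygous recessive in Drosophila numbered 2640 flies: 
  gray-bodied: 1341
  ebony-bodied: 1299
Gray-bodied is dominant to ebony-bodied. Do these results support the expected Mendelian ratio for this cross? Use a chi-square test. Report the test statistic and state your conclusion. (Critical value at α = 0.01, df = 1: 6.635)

A testcross of a heterozygote (Aa × aa) gives a 1:1 phenotypic ratio.
The 1:1 ratio has 2 parts, so with N = 2640 the expected counts are:
  gray-bodied: 2640 × 1/2 = 1320
  ebony-bodied: 2640 × 1/2 = 1320
χ² = Σ (O − E)² / E
  gray-bodied: (1341 − 1320)² / 1320 = 0.3341
  ebony-bodied: (1299 − 1320)² / 1320 = 0.3341
χ² = 0.3341 + 0.3341 = 0.6682 ≈ 0.668
Degrees of freedom = 2 − 1 = 1; critical value at α = 0.01 is 6.635.
Since 0.668 < 6.635, we fail to reject the null hypothesis — the data are consistent with the 1:1 ratio.

0.668; consistent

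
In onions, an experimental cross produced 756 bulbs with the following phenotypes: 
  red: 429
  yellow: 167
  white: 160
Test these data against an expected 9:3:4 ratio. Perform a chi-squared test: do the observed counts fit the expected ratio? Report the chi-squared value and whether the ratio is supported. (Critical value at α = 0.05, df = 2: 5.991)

Total ratio parts = 16. Expected numbers out of 756:
  red: 756 × 9/16 = 425.25
  yellow: 756 × 3/16 = 141.75
  white: 756 × 4/16 = 189
χ² = Σ (O − E)² / E
  red: (429 − 425.25)² / 425.25 = 0.0331
  yellow: (167 − 141.75)² / 141.75 = 4.4978
  white: (160 − 189)² / 189 = 4.4497
χ² = 0.0331 + 4.4978 + 4.4497 = 8.9806 ≈ 8.981
Degrees of freedom = 3 − 1 = 2; critical value at α = 0.05 is 5.991.
Since 8.981 > 5.991, we reject the null hypothesis — the data do not fit the 9:3:4 ratio.

8.981; not consistent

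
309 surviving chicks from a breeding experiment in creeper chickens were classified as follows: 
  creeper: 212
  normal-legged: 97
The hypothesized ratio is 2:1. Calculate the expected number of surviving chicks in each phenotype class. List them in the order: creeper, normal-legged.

Total ratio parts = 3. Expected numbers out of 309:
  creeper: 309 × 2/3 = 206
  normal-legged: 309 × 1/3 = 103

206, 103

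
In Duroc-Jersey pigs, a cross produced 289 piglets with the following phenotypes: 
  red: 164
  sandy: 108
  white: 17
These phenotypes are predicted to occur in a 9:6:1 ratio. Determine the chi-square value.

Total ratio parts = 16. Expected numbers out of 289:
  red: 289 × 9/16 = 162.5625
  sandy: 289 × 6/16 = 108.375
  white: 289 × 1/16 = 18.0625
χ² = Σ (O − E)² / E
  red: (164 − 162.5625)² / 162.5625 = 0.0127
  sandy: (108 − 108.375)² / 108.375 = 0.0013
  white: (17 − 18.0625)² / 18.0625 = 0.0625
χ² = 0.0127 + 0.0013 + 0.0625 = 0.0765 ≈ 0.077

0.077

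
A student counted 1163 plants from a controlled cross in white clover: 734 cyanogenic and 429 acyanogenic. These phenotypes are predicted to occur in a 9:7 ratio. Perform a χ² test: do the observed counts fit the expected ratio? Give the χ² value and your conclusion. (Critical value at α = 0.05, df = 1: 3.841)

The 9:7 ratio has 16 parts, so with N = 1163 the expected counts are:
  cyanogenic: 1163 × 9/16 = 654.1875
  acyanogenic: 1163 × 7/16 = 508.8125
χ² = Σ (O − E)² / E
  cyanogenic: (734 − 654.1875)² / 654.1875 = 9.7373
  acyanogenic: (429 − 508.8125)² / 508.8125 = 12.5194
χ² = 9.7373 + 12.5194 = 22.2567 ≈ 22.257
Degrees of freedom = 2 − 1 = 1; critical value at α = 0.05 is 3.841.
Since 22.257 > 3.841, we reject the null hypothesis — the data do not fit the 9:7 ratio.

22.257; not consistent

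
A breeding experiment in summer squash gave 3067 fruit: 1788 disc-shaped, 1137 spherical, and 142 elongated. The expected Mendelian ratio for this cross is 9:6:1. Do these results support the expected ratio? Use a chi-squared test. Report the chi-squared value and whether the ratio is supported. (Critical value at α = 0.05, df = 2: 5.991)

Under the 9:6:1 hypothesis (Σ ratio = 16, N = 3067):
  disc-shaped: 3067 × 9/16 = 1725.1875
  spherical: 3067 × 6/16 = 1150.125
  elongated: 3067 × 1/16 = 191.6875
χ² = Σ (O − E)² / E
  disc-shaped: (1788 − 1725.1875)² / 1725.1875 = 2.2869
  spherical: (1137 − 1150.125)² / 1150.125 = 0.1498
  elongated: (142 − 191.6875)² / 191.6875 = 12.8795
χ² = 2.2869 + 0.1498 + 12.8795 = 15.3162 ≈ 15.316
Degrees of freedom = 3 − 1 = 2; critical value at α = 0.05 is 5.991.
Since 15.316 > 5.991, we reject the null hypothesis — the data do not fit the 9:6:1 ratio.

15.316; not consistent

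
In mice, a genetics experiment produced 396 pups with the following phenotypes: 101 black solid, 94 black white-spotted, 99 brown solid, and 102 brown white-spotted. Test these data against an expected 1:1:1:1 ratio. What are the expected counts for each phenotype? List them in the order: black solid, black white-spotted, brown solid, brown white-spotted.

Total ratio parts = 4. Expected numbers out of 396:
  black solid: 396 × 1/4 = 99
  black white-spotted: 396 × 1/4 = 99
  brown solid: 396 × 1/4 = 99
  brown white-spotted: 396 × 1/4 = 99

99, 99, 99, 99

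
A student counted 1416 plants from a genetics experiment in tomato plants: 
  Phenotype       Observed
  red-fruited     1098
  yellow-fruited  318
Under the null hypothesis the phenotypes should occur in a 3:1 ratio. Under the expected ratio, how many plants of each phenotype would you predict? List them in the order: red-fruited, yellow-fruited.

1062, 354

Under the 3:1 hypothesis (Σ ratio = 4, N = 1416):
  red-fruited: 1416 × 3/4 = 1062
  yellow-fruited: 1416 × 1/4 = 354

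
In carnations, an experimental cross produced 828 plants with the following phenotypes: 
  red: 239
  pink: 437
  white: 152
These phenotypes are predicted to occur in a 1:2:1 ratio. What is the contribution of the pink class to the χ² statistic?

The 1:2:1 ratio has 4 parts, so with N = 828 the expected counts are:
  red: 828 × 1/4 = 207
  pink: 828 × 2/4 = 414
  white: 828 × 1/4 = 207
Contribution of pink: (437 − 414)² / 414 = 1.2778

1.278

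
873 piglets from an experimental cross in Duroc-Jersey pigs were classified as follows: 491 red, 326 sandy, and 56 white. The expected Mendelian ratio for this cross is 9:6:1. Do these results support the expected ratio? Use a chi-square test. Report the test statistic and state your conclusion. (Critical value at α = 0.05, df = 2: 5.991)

0.044; consistent

Total ratio parts = 16. Expected numbers out of 873:
  red: 873 × 9/16 = 491.0625
  sandy: 873 × 6/16 = 327.375
  white: 873 × 1/16 = 54.5625
χ² = Σ (O − E)² / E
  red: (491 − 491.0625)² / 491.0625 = 0.0000
  sandy: (326 − 327.375)² / 327.375 = 0.0058
  white: (56 − 54.5625)² / 54.5625 = 0.0379
χ² = 0.0000 + 0.0058 + 0.0379 = 0.0437 ≈ 0.044
Degrees of freedom = 3 − 1 = 2; critical value at α = 0.05 is 5.991.
Since 0.044 < 5.991, we fail to reject the null hypothesis — the data are consistent with the 9:6:1 ratio.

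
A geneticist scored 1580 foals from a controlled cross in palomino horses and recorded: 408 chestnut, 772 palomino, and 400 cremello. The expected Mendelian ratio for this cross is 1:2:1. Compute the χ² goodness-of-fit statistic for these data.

0.901

Expected counts for N = 1580 under a 1:2:1 ratio (total parts = 4):
  chestnut: 1580 × 1/4 = 395
  palomino: 1580 × 2/4 = 790
  cremello: 1580 × 1/4 = 395
χ² = Σ (O − E)² / E
  chestnut: (408 − 395)² / 395 = 0.4278
  palomino: (772 − 790)² / 790 = 0.4101
  cremello: (400 − 395)² / 395 = 0.0633
χ² = 0.4278 + 0.4101 + 0.0633 = 0.9012 ≈ 0.901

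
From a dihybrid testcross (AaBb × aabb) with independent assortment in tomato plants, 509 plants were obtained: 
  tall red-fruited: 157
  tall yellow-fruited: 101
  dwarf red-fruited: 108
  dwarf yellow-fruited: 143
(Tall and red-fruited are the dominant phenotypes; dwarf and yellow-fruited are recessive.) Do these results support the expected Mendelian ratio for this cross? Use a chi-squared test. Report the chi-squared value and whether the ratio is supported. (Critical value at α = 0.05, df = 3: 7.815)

A dihybrid testcross with independent assortment gives a 1:1:1:1 ratio.
The 1:1:1:1 ratio has 4 parts, so with N = 509 the expected counts are:
  tall red-fruited: 509 × 1/4 = 127.25
  tall yellow-fruited: 509 × 1/4 = 127.25
  dwarf red-fruited: 509 × 1/4 = 127.25
  dwarf yellow-fruited: 509 × 1/4 = 127.25
χ² = Σ (O − E)² / E
  tall red-fruited: (157 − 127.25)² / 127.25 = 6.9553
  tall yellow-fruited: (101 − 127.25)² / 127.25 = 5.4150
  dwarf red-fruited: (108 − 127.25)² / 127.25 = 2.9121
  dwarf yellow-fruited: (143 − 127.25)² / 127.25 = 1.9494
χ² = 6.9553 + 5.4150 + 2.9121 + 1.9494 = 17.2318 ≈ 17.232
Degrees of freedom = 4 − 1 = 3; critical value at α = 0.05 is 7.815.
Since 17.232 > 7.815, we reject the null hypothesis — the data do not fit the 1:1:1:1 ratio.

17.232; not consistent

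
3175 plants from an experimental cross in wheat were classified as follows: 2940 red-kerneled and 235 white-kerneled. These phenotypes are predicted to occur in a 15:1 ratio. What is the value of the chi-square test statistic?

7.186

The 15:1 ratio has 16 parts, so with N = 3175 the expected counts are:
  red-kerneled: 3175 × 15/16 = 2976.5625
  white-kerneled: 3175 × 1/16 = 198.4375
χ² = Σ (O − E)² / E
  red-kerneled: (2940 − 2976.5625)² / 2976.5625 = 0.4491
  white-kerneled: (235 − 198.4375)² / 198.4375 = 6.7367
χ² = 0.4491 + 6.7367 = 7.1858 ≈ 7.186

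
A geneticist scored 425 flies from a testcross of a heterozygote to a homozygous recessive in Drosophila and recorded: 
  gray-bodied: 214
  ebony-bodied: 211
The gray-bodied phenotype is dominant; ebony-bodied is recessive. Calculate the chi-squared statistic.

A testcross of a heterozygote (Aa × aa) gives a 1:1 phenotypic ratio.
The 1:1 ratio has 2 parts, so with N = 425 the expected counts are:
  gray-bodied: 425 × 1/2 = 212.5
  ebony-bodied: 425 × 1/2 = 212.5
χ² = Σ (O − E)² / E
  gray-bodied: (214 − 212.5)² / 212.5 = 0.0106
  ebony-bodied: (211 − 212.5)² / 212.5 = 0.0106
χ² = 0.0106 + 0.0106 = 0.0212 ≈ 0.021

0.021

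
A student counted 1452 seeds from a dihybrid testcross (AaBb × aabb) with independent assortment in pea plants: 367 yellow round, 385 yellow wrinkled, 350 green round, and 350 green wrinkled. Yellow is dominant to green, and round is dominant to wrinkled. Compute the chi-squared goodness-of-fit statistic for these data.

A dihybrid testcross with independent assortment gives a 1:1:1:1 ratio.
Under the 1:1:1:1 hypothesis (Σ ratio = 4, N = 1452):
  yellow round: 1452 × 1/4 = 363
  yellow wrinkled: 1452 × 1/4 = 363
  green round: 1452 × 1/4 = 363
  green wrinkled: 1452 × 1/4 = 363
χ² = Σ (O − E)² / E
  yellow round: (367 − 363)² / 363 = 0.0441
  yellow wrinkled: (385 − 363)² / 363 = 1.3333
  green round: (350 − 363)² / 363 = 0.4656
  green wrinkled: (350 − 363)² / 363 = 0.4656
χ² = 0.0441 + 1.3333 + 0.4656 + 0.4656 = 2.3086 ≈ 2.309

2.309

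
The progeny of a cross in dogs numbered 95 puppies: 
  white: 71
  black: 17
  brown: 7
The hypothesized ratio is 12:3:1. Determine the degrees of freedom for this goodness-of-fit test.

A goodness-of-fit test with 3 phenotype classes has df = 3 − 1 = 2.

2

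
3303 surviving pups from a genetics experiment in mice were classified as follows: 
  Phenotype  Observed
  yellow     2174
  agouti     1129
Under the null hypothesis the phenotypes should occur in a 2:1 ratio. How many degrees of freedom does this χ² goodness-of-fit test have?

A goodness-of-fit test with 2 phenotype classes has df = 2 − 1 = 1.

1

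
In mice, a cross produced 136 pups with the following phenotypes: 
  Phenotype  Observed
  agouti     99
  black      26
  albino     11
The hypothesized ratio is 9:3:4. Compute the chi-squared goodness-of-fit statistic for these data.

Total ratio parts = 16. Expected numbers out of 136:
  agouti: 136 × 9/16 = 76.5
  black: 136 × 3/16 = 25.5
  albino: 136 × 4/16 = 34
χ² = Σ (O − E)² / E
  agouti: (99 − 76.5)² / 76.5 = 6.6176
  black: (26 − 25.5)² / 25.5 = 0.0098
  albino: (11 − 34)² / 34 = 15.5588
χ² = 6.6176 + 0.0098 + 15.5588 = 22.1862 ≈ 22.186

22.186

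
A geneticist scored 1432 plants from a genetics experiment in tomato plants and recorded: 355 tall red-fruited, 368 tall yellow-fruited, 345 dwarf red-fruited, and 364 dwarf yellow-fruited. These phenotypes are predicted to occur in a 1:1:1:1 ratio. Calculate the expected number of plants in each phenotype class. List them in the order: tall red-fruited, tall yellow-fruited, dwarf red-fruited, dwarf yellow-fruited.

358, 358, 358, 358

Expected counts for N = 1432 under a 1:1:1:1 ratio (total parts = 4):
  tall red-fruited: 1432 × 1/4 = 358
  tall yellow-fruited: 1432 × 1/4 = 358
  dwarf red-fruited: 1432 × 1/4 = 358
  dwarf yellow-fruited: 1432 × 1/4 = 358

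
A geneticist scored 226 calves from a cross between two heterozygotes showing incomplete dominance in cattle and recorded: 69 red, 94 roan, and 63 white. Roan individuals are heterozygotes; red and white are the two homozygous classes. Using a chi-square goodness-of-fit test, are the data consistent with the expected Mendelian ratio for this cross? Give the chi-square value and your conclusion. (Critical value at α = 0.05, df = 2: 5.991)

6.708; not consistent

With incomplete dominance, a heterozygote × heterozygote cross gives a 1:2:1 phenotypic ratio.
Expected counts for N = 226 under a 1:2:1 ratio (total parts = 4):
  red: 226 × 1/4 = 56.5
  roan: 226 × 2/4 = 113
  white: 226 × 1/4 = 56.5
χ² = Σ (O − E)² / E
  red: (69 − 56.5)² / 56.5 = 2.7655
  roan: (94 − 113)² / 113 = 3.1947
  white: (63 − 56.5)² / 56.5 = 0.7478
χ² = 2.7655 + 3.1947 + 0.7478 = 6.708
Degrees of freedom = 3 − 1 = 2; critical value at α = 0.05 is 5.991.
Since 6.708 > 5.991, we reject the null hypothesis — the data do not fit the 1:2:1 ratio.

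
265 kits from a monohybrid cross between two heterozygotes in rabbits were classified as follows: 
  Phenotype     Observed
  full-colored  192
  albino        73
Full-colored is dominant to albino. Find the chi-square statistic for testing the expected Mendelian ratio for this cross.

0.917

For a monohybrid cross between heterozygotes with complete dominance, the expected phenotypic ratio is 3:1.
The 3:1 ratio has 4 parts, so with N = 265 the expected counts are:
  full-colored: 265 × 3/4 = 198.75
  albino: 265 × 1/4 = 66.25
χ² = Σ (O − E)² / E
  full-colored: (192 − 198.75)² / 198.75 = 0.2292
  albino: (73 − 66.25)² / 66.25 = 0.6877
χ² = 0.2292 + 0.6877 = 0.9169 ≈ 0.917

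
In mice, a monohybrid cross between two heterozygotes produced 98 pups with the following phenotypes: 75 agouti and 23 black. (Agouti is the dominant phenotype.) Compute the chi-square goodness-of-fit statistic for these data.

0.122

For a monohybrid cross between heterozygotes with complete dominance, the expected phenotypic ratio is 3:1.
Total ratio parts = 4. Expected numbers out of 98:
  agouti: 98 × 3/4 = 73.5
  black: 98 × 1/4 = 24.5
χ² = Σ (O − E)² / E
  agouti: (75 − 73.5)² / 73.5 = 0.0306
  black: (23 − 24.5)² / 24.5 = 0.0918
χ² = 0.0306 + 0.0918 = 0.1224 ≈ 0.122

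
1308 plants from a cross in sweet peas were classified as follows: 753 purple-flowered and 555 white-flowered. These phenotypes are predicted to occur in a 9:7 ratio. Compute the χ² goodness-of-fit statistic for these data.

Total ratio parts = 16. Expected numbers out of 1308:
  purple-flowered: 1308 × 9/16 = 735.75
  white-flowered: 1308 × 7/16 = 572.25
χ² = Σ (O − E)² / E
  purple-flowered: (753 − 735.75)² / 735.75 = 0.4044
  white-flowered: (555 − 572.25)² / 572.25 = 0.5200
χ² = 0.4044 + 0.5200 = 0.9244 ≈ 0.924

0.924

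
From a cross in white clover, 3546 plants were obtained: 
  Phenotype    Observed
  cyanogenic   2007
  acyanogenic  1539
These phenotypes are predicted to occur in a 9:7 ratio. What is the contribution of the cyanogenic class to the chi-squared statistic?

Under the 9:7 hypothesis (Σ ratio = 16, N = 3546):
  cyanogenic: 3546 × 9/16 = 1994.625
  acyanogenic: 3546 × 7/16 = 1551.375
Contribution of cyanogenic: (2007 − 1994.625)² / 1994.625 = 0.0768

0.077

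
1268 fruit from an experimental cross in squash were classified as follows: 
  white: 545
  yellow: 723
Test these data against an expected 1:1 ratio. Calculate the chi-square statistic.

Expected counts for N = 1268 under a 1:1 ratio (total parts = 2):
  white: 1268 × 1/2 = 634
  yellow: 1268 × 1/2 = 634
χ² = Σ (O − E)² / E
  white: (545 − 634)² / 634 = 12.4937
  yellow: (723 − 634)² / 634 = 12.4937
χ² = 12.4937 + 12.4937 = 24.9874 ≈ 24.987

24.987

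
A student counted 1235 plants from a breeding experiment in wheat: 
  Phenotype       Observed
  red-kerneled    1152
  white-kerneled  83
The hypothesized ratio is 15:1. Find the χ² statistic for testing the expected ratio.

0.467

Total ratio parts = 16. Expected numbers out of 1235:
  red-kerneled: 1235 × 15/16 = 1157.8125
  white-kerneled: 1235 × 1/16 = 77.1875
χ² = Σ (O − E)² / E
  red-kerneled: (1152 − 1157.8125)² / 1157.8125 = 0.0292
  white-kerneled: (83 − 77.1875)² / 77.1875 = 0.4377
χ² = 0.0292 + 0.4377 = 0.4669 ≈ 0.467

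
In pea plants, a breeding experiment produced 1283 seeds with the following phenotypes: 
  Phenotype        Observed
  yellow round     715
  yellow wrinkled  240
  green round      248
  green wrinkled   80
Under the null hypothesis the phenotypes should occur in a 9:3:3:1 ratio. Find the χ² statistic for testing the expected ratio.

Total ratio parts = 16. Expected numbers out of 1283:
  yellow round: 1283 × 9/16 = 721.6875
  yellow wrinkled: 1283 × 3/16 = 240.5625
  green round: 1283 × 3/16 = 240.5625
  green wrinkled: 1283 × 1/16 = 80.1875
χ² = Σ (O − E)² / E
  yellow round: (715 − 721.6875)² / 721.6875 = 0.0620
  yellow wrinkled: (240 − 240.5625)² / 240.5625 = 0.0013
  green round: (248 − 240.5625)² / 240.5625 = 0.2299
  green wrinkled: (80 − 80.1875)² / 80.1875 = 0.0004
χ² = 0.0620 + 0.0013 + 0.2299 + 0.0004 = 0.2936 ≈ 0.294

0.294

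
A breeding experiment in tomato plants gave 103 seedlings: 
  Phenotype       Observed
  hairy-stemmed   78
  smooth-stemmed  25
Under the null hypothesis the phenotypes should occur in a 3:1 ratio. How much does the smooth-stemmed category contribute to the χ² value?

0.022

The 3:1 ratio has 4 parts, so with N = 103 the expected counts are:
  hairy-stemmed: 103 × 3/4 = 77.25
  smooth-stemmed: 103 × 1/4 = 25.75
Contribution of smooth-stemmed: (25 − 25.75)² / 25.75 = 0.0218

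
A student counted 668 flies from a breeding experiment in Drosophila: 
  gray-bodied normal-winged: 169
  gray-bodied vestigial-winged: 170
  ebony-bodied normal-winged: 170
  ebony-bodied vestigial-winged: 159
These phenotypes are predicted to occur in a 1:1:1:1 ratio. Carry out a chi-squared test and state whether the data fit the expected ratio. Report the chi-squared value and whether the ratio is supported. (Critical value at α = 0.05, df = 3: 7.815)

0.515; consistent

Total ratio parts = 4. Expected numbers out of 668:
  gray-bodied normal-winged: 668 × 1/4 = 167
  gray-bodied vestigial-winged: 668 × 1/4 = 167
  ebony-bodied normal-winged: 668 × 1/4 = 167
  ebony-bodied vestigial-winged: 668 × 1/4 = 167
χ² = Σ (O − E)² / E
  gray-bodied normal-winged: (169 − 167)² / 167 = 0.0240
  gray-bodied vestigial-winged: (170 − 167)² / 167 = 0.0539
  ebony-bodied normal-winged: (170 − 167)² / 167 = 0.0539
  ebony-bodied vestigial-winged: (159 − 167)² / 167 = 0.3832
χ² = 0.0240 + 0.0539 + 0.0539 + 0.3832 = 0.515
Degrees of freedom = 4 − 1 = 3; critical value at α = 0.05 is 7.815.
Since 0.515 < 7.815, we fail to reject the null hypothesis — the data are consistent with the 1:1:1:1 ratio.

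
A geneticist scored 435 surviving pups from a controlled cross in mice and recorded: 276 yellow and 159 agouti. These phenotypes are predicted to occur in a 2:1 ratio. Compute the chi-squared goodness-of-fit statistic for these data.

2.028

Expected counts for N = 435 under a 2:1 ratio (total parts = 3):
  yellow: 435 × 2/3 = 290
  agouti: 435 × 1/3 = 145
χ² = Σ (O − E)² / E
  yellow: (276 − 290)² / 290 = 0.6759
  agouti: (159 − 145)² / 145 = 1.3517
χ² = 0.6759 + 1.3517 = 2.0276 ≈ 2.028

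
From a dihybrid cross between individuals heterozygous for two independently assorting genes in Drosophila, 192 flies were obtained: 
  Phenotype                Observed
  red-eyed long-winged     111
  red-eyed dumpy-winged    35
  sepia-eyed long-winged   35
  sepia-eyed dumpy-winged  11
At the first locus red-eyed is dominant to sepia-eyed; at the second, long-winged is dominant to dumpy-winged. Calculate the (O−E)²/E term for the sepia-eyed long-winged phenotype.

0.028

A dihybrid F₂ with independent assortment and complete dominance at both loci gives a 9:3:3:1 phenotypic ratio.
Total ratio parts = 16. Expected numbers out of 192:
  red-eyed long-winged: 192 × 9/16 = 108
  red-eyed dumpy-winged: 192 × 3/16 = 36
  sepia-eyed long-winged: 192 × 3/16 = 36
  sepia-eyed dumpy-winged: 192 × 1/16 = 12
Contribution of sepia-eyed long-winged: (35 − 36)² / 36 = 0.0278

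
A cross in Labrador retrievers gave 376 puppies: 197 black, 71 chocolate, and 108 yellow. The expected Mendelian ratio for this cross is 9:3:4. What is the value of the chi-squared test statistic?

3.083

Under the 9:3:4 hypothesis (Σ ratio = 16, N = 376):
  black: 376 × 9/16 = 211.5
  chocolate: 376 × 3/16 = 70.5
  yellow: 376 × 4/16 = 94
χ² = Σ (O − E)² / E
  black: (197 − 211.5)² / 211.5 = 0.9941
  chocolate: (71 − 70.5)² / 70.5 = 0.0035
  yellow: (108 − 94)² / 94 = 2.0851
χ² = 0.9941 + 0.0035 + 2.0851 = 3.0827 ≈ 3.083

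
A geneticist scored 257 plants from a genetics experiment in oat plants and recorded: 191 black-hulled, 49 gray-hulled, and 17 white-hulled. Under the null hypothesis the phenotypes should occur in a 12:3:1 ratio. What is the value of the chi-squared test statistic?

0.084

Under the 12:3:1 hypothesis (Σ ratio = 16, N = 257):
  black-hulled: 257 × 12/16 = 192.75
  gray-hulled: 257 × 3/16 = 48.1875
  white-hulled: 257 × 1/16 = 16.0625
χ² = Σ (O − E)² / E
  black-hulled: (191 − 192.75)² / 192.75 = 0.0159
  gray-hulled: (49 − 48.1875)² / 48.1875 = 0.0137
  white-hulled: (17 − 16.0625)² / 16.0625 = 0.0547
χ² = 0.0159 + 0.0137 + 0.0547 = 0.0843 ≈ 0.084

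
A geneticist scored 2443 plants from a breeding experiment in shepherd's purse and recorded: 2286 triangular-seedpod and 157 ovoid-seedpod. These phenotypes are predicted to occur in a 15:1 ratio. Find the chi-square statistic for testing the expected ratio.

0.130

Total ratio parts = 16. Expected numbers out of 2443:
  triangular-seedpod: 2443 × 15/16 = 2290.3125
  ovoid-seedpod: 2443 × 1/16 = 152.6875
χ² = Σ (O − E)² / E
  triangular-seedpod: (2286 − 2290.3125)² / 2290.3125 = 0.0081
  ovoid-seedpod: (157 − 152.6875)² / 152.6875 = 0.1218
χ² = 0.0081 + 0.1218 = 0.1299 ≈ 0.130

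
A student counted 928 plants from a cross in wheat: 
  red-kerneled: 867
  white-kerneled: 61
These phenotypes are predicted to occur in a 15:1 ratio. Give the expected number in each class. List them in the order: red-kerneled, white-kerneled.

Total ratio parts = 16. Expected numbers out of 928:
  red-kerneled: 928 × 15/16 = 870
  white-kerneled: 928 × 1/16 = 58

870, 58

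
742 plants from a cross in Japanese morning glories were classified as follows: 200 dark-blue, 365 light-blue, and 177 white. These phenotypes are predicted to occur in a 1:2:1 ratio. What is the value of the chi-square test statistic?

Expected counts for N = 742 under a 1:2:1 ratio (total parts = 4):
  dark-blue: 742 × 1/4 = 185.5
  light-blue: 742 × 2/4 = 371
  white: 742 × 1/4 = 185.5
χ² = Σ (O − E)² / E
  dark-blue: (200 − 185.5)² / 185.5 = 1.1334
  light-blue: (365 − 371)² / 371 = 0.0970
  white: (177 − 185.5)² / 185.5 = 0.3895
χ² = 1.1334 + 0.0970 + 0.3895 = 1.6199 ≈ 1.620

1.620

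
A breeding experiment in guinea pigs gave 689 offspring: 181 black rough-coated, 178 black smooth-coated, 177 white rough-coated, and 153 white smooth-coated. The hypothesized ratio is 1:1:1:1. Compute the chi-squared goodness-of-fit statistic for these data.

Expected counts for N = 689 under a 1:1:1:1 ratio (total parts = 4):
  black rough-coated: 689 × 1/4 = 172.25
  black smooth-coated: 689 × 1/4 = 172.25
  white rough-coated: 689 × 1/4 = 172.25
  white smooth-coated: 689 × 1/4 = 172.25
χ² = Σ (O − E)² / E
  black rough-coated: (181 − 172.25)² / 172.25 = 0.4445
  black smooth-coated: (178 − 172.25)² / 172.25 = 0.1919
  white rough-coated: (177 − 172.25)² / 172.25 = 0.1310
  white smooth-coated: (153 − 172.25)² / 172.25 = 2.1513
χ² = 0.4445 + 0.1919 + 0.1310 + 2.1513 = 2.9187 ≈ 2.919

2.919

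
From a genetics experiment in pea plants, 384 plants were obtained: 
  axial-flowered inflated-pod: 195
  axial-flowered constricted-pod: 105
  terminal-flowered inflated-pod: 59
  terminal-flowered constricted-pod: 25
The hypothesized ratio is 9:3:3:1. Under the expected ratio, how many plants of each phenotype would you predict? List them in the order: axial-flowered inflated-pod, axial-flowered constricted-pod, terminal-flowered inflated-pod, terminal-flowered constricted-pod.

The 9:3:3:1 ratio has 16 parts, so with N = 384 the expected counts are:
  axial-flowered inflated-pod: 384 × 9/16 = 216
  axial-flowered constricted-pod: 384 × 3/16 = 72
  terminal-flowered inflated-pod: 384 × 3/16 = 72
  terminal-flowered constricted-pod: 384 × 1/16 = 24

216, 72, 72, 24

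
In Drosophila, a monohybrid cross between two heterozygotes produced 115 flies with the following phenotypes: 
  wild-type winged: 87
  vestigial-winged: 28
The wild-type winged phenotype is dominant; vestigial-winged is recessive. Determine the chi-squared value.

0.026

For a monohybrid cross between heterozygotes with complete dominance, the expected phenotypic ratio is 3:1.
The 3:1 ratio has 4 parts, so with N = 115 the expected counts are:
  wild-type winged: 115 × 3/4 = 86.25
  vestigial-winged: 115 × 1/4 = 28.75
χ² = Σ (O − E)² / E
  wild-type winged: (87 − 86.25)² / 86.25 = 0.0065
  vestigial-winged: (28 − 28.75)² / 28.75 = 0.0196
χ² = 0.0065 + 0.0196 = 0.0261 ≈ 0.026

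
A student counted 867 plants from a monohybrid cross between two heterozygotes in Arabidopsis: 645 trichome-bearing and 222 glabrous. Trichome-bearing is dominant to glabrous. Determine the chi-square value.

0.170

For a monohybrid cross between heterozygotes with complete dominance, the expected phenotypic ratio is 3:1.
The 3:1 ratio has 4 parts, so with N = 867 the expected counts are:
  trichome-bearing: 867 × 3/4 = 650.25
  glabrous: 867 × 1/4 = 216.75
χ² = Σ (O − E)² / E
  trichome-bearing: (645 − 650.25)² / 650.25 = 0.0424
  glabrous: (222 − 216.75)² / 216.75 = 0.1272
χ² = 0.0424 + 0.1272 = 0.1696 ≈ 0.170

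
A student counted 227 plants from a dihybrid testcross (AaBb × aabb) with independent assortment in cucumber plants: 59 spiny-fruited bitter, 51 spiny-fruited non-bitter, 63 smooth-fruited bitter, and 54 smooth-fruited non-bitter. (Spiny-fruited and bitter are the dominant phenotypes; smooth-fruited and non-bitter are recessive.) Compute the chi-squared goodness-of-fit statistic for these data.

1.493

A dihybrid testcross with independent assortment gives a 1:1:1:1 ratio.
The 1:1:1:1 ratio has 4 parts, so with N = 227 the expected counts are:
  spiny-fruited bitter: 227 × 1/4 = 56.75
  spiny-fruited non-bitter: 227 × 1/4 = 56.75
  smooth-fruited bitter: 227 × 1/4 = 56.75
  smooth-fruited non-bitter: 227 × 1/4 = 56.75
χ² = Σ (O − E)² / E
  spiny-fruited bitter: (59 − 56.75)² / 56.75 = 0.0892
  spiny-fruited non-bitter: (51 − 56.75)² / 56.75 = 0.5826
  smooth-fruited bitter: (63 − 56.75)² / 56.75 = 0.6883
  smooth-fruited non-bitter: (54 − 56.75)² / 56.75 = 0.1333
χ² = 0.0892 + 0.5826 + 0.6883 + 0.1333 = 1.4934 ≈ 1.493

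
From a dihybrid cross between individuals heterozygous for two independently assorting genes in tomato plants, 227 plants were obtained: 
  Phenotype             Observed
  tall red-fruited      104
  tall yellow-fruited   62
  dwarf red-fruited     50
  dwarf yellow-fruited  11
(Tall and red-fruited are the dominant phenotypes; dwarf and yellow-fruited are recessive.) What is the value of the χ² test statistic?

15.287

A dihybrid F₂ with independent assortment and complete dominance at both loci gives a 9:3:3:1 phenotypic ratio.
Total ratio parts = 16. Expected numbers out of 227:
  tall red-fruited: 227 × 9/16 = 127.6875
  tall yellow-fruited: 227 × 3/16 = 42.5625
  dwarf red-fruited: 227 × 3/16 = 42.5625
  dwarf yellow-fruited: 227 × 1/16 = 14.1875
χ² = Σ (O − E)² / E
  tall red-fruited: (104 − 127.6875)² / 127.6875 = 4.3943
  tall yellow-fruited: (62 − 42.5625)² / 42.5625 = 8.8767
  dwarf red-fruited: (50 − 42.5625)² / 42.5625 = 1.2997
  dwarf yellow-fruited: (11 − 14.1875)² / 14.1875 = 0.7161
χ² = 4.3943 + 8.8767 + 1.2997 + 0.7161 = 15.2868 ≈ 15.287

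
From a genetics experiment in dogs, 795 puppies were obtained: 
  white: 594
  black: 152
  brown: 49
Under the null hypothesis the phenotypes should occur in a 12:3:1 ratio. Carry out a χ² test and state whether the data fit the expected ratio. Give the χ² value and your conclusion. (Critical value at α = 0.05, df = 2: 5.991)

Expected counts for N = 795 under a 12:3:1 ratio (total parts = 16):
  white: 795 × 12/16 = 596.25
  black: 795 × 3/16 = 149.0625
  brown: 795 × 1/16 = 49.6875
χ² = Σ (O − E)² / E
  white: (594 − 596.25)² / 596.25 = 0.0085
  black: (152 − 149.0625)² / 149.0625 = 0.0579
  brown: (49 − 49.6875)² / 49.6875 = 0.0095
χ² = 0.0085 + 0.0579 + 0.0095 = 0.0759 ≈ 0.076
Degrees of freedom = 3 − 1 = 2; critical value at α = 0.05 is 5.991.
Since 0.076 < 5.991, we fail to reject the null hypothesis — the data are consistent with the 12:3:1 ratio.

0.076; consistent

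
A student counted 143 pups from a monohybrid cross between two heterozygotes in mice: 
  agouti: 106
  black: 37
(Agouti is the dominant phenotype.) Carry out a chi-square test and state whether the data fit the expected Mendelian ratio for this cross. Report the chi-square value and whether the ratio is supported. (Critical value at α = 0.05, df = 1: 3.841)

For a monohybrid cross between heterozygotes with complete dominance, the expected phenotypic ratio is 3:1.
Under the 3:1 hypothesis (Σ ratio = 4, N = 143):
  agouti: 143 × 3/4 = 107.25
  black: 143 × 1/4 = 35.75
χ² = Σ (O − E)² / E
  agouti: (106 − 107.25)² / 107.25 = 0.0146
  black: (37 − 35.75)² / 35.75 = 0.0437
χ² = 0.0146 + 0.0437 = 0.0583 ≈ 0.058
Degrees of freedom = 2 − 1 = 1; critical value at α = 0.05 is 3.841.
Since 0.058 < 3.841, we fail to reject the null hypothesis — the data are consistent with the 3:1 ratio.

0.058; consistent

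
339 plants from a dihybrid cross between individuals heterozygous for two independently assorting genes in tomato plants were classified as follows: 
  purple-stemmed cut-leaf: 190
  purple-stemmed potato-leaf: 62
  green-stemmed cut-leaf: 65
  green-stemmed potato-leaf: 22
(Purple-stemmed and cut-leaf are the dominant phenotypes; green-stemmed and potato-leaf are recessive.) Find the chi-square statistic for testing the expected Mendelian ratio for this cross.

0.105

A dihybrid F₂ with independent assortment and complete dominance at both loci gives a 9:3:3:1 phenotypic ratio.
Expected counts for N = 339 under a 9:3:3:1 ratio (total parts = 16):
  purple-stemmed cut-leaf: 339 × 9/16 = 190.6875
  purple-stemmed potato-leaf: 339 × 3/16 = 63.5625
  green-stemmed cut-leaf: 339 × 3/16 = 63.5625
  green-stemmed potato-leaf: 339 × 1/16 = 21.1875
χ² = Σ (O − E)² / E
  purple-stemmed cut-leaf: (190 − 190.6875)² / 190.6875 = 0.0025
  purple-stemmed potato-leaf: (62 − 63.5625)² / 63.5625 = 0.0384
  green-stemmed cut-leaf: (65 − 63.5625)² / 63.5625 = 0.0325
  green-stemmed potato-leaf: (22 − 21.1875)² / 21.1875 = 0.0312
χ² = 0.0025 + 0.0384 + 0.0325 + 0.0312 = 0.1046 ≈ 0.105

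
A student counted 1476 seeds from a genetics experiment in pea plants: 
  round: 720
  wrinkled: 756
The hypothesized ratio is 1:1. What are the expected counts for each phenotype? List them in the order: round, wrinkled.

Under the 1:1 hypothesis (Σ ratio = 2, N = 1476):
  round: 1476 × 1/2 = 738
  wrinkled: 1476 × 1/2 = 738

738, 738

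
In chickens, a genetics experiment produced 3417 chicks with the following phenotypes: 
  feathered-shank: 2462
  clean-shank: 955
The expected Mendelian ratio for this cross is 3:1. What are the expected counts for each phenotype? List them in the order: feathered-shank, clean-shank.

2562.75, 854.25

Expected counts for N = 3417 under a 3:1 ratio (total parts = 4):
  feathered-shank: 3417 × 3/4 = 2562.75
  clean-shank: 3417 × 1/4 = 854.25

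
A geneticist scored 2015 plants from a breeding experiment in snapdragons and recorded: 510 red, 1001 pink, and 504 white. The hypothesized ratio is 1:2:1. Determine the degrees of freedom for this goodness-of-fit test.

2

A goodness-of-fit test with 3 phenotype classes has df = 3 − 1 = 2.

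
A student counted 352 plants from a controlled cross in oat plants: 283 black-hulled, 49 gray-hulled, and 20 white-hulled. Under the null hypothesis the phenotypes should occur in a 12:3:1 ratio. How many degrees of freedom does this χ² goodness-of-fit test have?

A goodness-of-fit test with 3 phenotype classes has df = 3 − 1 = 2.

2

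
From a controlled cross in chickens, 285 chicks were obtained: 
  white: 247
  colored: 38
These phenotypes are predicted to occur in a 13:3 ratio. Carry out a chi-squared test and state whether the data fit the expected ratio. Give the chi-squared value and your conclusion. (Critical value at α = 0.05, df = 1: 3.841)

5.489; not consistent

The 13:3 ratio has 16 parts, so with N = 285 the expected counts are:
  white: 285 × 13/16 = 231.5625
  colored: 285 × 3/16 = 53.4375
χ² = Σ (O − E)² / E
  white: (247 − 231.5625)² / 231.5625 = 1.0292
  colored: (38 − 53.4375)² / 53.4375 = 4.4597
χ² = 1.0292 + 4.4597 = 5.4889 ≈ 5.489
Degrees of freedom = 2 − 1 = 1; critical value at α = 0.05 is 3.841.
Since 5.489 > 3.841, we reject the null hypothesis — the data do not fit the 13:3 ratio.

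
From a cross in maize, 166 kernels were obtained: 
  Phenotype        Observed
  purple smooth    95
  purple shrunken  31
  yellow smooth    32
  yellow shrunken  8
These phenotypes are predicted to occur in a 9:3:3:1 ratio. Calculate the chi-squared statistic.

0.597

Under the 9:3:3:1 hypothesis (Σ ratio = 16, N = 166):
  purple smooth: 166 × 9/16 = 93.375
  purple shrunken: 166 × 3/16 = 31.125
  yellow smooth: 166 × 3/16 = 31.125
  yellow shrunken: 166 × 1/16 = 10.375
χ² = Σ (O − E)² / E
  purple smooth: (95 − 93.375)² / 93.375 = 0.0283
  purple shrunken: (31 − 31.125)² / 31.125 = 0.0005
  yellow smooth: (32 − 31.125)² / 31.125 = 0.0246
  yellow shrunken: (8 − 10.375)² / 10.375 = 0.5437
χ² = 0.0283 + 0.0005 + 0.0246 + 0.5437 = 0.5971 ≈ 0.597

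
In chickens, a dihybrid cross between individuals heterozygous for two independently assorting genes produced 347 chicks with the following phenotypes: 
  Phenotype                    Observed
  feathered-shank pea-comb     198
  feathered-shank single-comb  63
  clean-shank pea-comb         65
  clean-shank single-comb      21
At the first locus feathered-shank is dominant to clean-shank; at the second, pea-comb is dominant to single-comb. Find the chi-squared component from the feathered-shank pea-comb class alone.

0.041

A dihybrid F₂ with independent assortment and complete dominance at both loci gives a 9:3:3:1 phenotypic ratio.
The 9:3:3:1 ratio has 16 parts, so with N = 347 the expected counts are:
  feathered-shank pea-comb: 347 × 9/16 = 195.1875
  feathered-shank single-comb: 347 × 3/16 = 65.0625
  clean-shank pea-comb: 347 × 3/16 = 65.0625
  clean-shank single-comb: 347 × 1/16 = 21.6875
Contribution of feathered-shank pea-comb: (198 − 195.1875)² / 195.1875 = 0.0405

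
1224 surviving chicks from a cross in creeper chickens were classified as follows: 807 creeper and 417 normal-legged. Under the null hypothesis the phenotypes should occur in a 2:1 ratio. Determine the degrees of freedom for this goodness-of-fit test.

A goodness-of-fit test with 2 phenotype classes has df = 2 − 1 = 1.

1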